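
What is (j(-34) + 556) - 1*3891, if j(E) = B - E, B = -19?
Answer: -3320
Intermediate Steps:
j(E) = -19 - E
(j(-34) + 556) - 1*3891 = ((-19 - 1*(-34)) + 556) - 1*3891 = ((-19 + 34) + 556) - 3891 = (15 + 556) - 3891 = 571 - 3891 = -3320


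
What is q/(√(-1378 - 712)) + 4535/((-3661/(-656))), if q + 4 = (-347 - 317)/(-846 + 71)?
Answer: 2974960/3661 + 1218*I*√2090/809875 ≈ 812.61 + 0.068755*I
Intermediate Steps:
q = -2436/775 (q = -4 + (-347 - 317)/(-846 + 71) = -4 - 664/(-775) = -4 - 664*(-1/775) = -4 + 664/775 = -2436/775 ≈ -3.1432)
q/(√(-1378 - 712)) + 4535/((-3661/(-656))) = -2436/(775*√(-1378 - 712)) + 4535/((-3661/(-656))) = -2436*(-I*√2090/2090)/775 + 4535/((-3661*(-1/656))) = -2436*(-I*√2090/2090)/775 + 4535/(3661/656) = -(-1218)*I*√2090/809875 + 4535*(656/3661) = 1218*I*√2090/809875 + 2974960/3661 = 2974960/3661 + 1218*I*√2090/809875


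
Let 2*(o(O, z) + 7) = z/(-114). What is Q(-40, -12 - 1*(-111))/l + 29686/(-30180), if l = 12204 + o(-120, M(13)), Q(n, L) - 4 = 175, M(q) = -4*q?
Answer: -2541378434/2622800445 ≈ -0.96896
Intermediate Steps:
Q(n, L) = 179 (Q(n, L) = 4 + 175 = 179)
o(O, z) = -7 - z/228 (o(O, z) = -7 + (z/(-114))/2 = -7 + (z*(-1/114))/2 = -7 + (-z/114)/2 = -7 - z/228)
l = 695242/57 (l = 12204 + (-7 - (-1)*13/57) = 12204 + (-7 - 1/228*(-52)) = 12204 + (-7 + 13/57) = 12204 - 386/57 = 695242/57 ≈ 12197.)
Q(-40, -12 - 1*(-111))/l + 29686/(-30180) = 179/(695242/57) + 29686/(-30180) = 179*(57/695242) + 29686*(-1/30180) = 10203/695242 - 14843/15090 = -2541378434/2622800445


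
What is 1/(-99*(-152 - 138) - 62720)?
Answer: -1/34010 ≈ -2.9403e-5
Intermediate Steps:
1/(-99*(-152 - 138) - 62720) = 1/(-99*(-290) - 62720) = 1/(28710 - 62720) = 1/(-34010) = -1/34010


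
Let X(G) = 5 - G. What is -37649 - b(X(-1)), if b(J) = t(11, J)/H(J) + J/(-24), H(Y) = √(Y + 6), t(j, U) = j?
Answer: -150595/4 - 11*√3/6 ≈ -37652.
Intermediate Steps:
H(Y) = √(6 + Y)
b(J) = 11/√(6 + J) - J/24 (b(J) = 11/(√(6 + J)) + J/(-24) = 11/√(6 + J) + J*(-1/24) = 11/√(6 + J) - J/24)
-37649 - b(X(-1)) = -37649 - (11/√(6 + (5 - 1*(-1))) - (5 - 1*(-1))/24) = -37649 - (11/√(6 + (5 + 1)) - (5 + 1)/24) = -37649 - (11/√(6 + 6) - 1/24*6) = -37649 - (11/√12 - ¼) = -37649 - (11*(√3/6) - ¼) = -37649 - (11*√3/6 - ¼) = -37649 - (-¼ + 11*√3/6) = -37649 + (¼ - 11*√3/6) = -150595/4 - 11*√3/6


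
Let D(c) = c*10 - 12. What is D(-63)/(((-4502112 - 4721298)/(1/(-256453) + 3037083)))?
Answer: 83338987985986/394228527455 ≈ 211.40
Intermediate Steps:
D(c) = -12 + 10*c (D(c) = 10*c - 12 = -12 + 10*c)
D(-63)/(((-4502112 - 4721298)/(1/(-256453) + 3037083))) = (-12 + 10*(-63))/(((-4502112 - 4721298)/(1/(-256453) + 3037083))) = (-12 - 630)/((-9223410/(-1/256453 + 3037083))) = -642/((-9223410/778869046598/256453)) = -642/((-9223410*256453/778869046598)) = -642/(-1182685582365/389434523299) = -642*(-389434523299/1182685582365) = 83338987985986/394228527455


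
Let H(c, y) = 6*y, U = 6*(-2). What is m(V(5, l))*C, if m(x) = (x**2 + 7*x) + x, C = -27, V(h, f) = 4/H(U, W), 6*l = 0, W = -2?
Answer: 69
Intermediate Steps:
U = -12
l = 0 (l = (1/6)*0 = 0)
V(h, f) = -1/3 (V(h, f) = 4/((6*(-2))) = 4/(-12) = 4*(-1/12) = -1/3)
m(x) = x**2 + 8*x
m(V(5, l))*C = -(8 - 1/3)/3*(-27) = -1/3*23/3*(-27) = -23/9*(-27) = 69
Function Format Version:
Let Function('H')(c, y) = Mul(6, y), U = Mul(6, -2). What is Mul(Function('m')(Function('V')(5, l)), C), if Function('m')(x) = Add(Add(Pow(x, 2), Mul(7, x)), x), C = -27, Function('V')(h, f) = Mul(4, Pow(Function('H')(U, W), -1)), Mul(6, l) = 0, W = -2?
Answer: 69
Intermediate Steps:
U = -12
l = 0 (l = Mul(Rational(1, 6), 0) = 0)
Function('V')(h, f) = Rational(-1, 3) (Function('V')(h, f) = Mul(4, Pow(Mul(6, -2), -1)) = Mul(4, Pow(-12, -1)) = Mul(4, Rational(-1, 12)) = Rational(-1, 3))
Function('m')(x) = Add(Pow(x, 2), Mul(8, x))
Mul(Function('m')(Function('V')(5, l)), C) = Mul(Mul(Rational(-1, 3), Add(8, Rational(-1, 3))), -27) = Mul(Mul(Rational(-1, 3), Rational(23, 3)), -27) = Mul(Rational(-23, 9), -27) = 69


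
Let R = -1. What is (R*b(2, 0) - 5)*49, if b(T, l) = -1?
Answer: -196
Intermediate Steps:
(R*b(2, 0) - 5)*49 = (-1*(-1) - 5)*49 = (1 - 5)*49 = -4*49 = -196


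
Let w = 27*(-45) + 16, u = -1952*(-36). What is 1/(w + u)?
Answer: 1/69073 ≈ 1.4477e-5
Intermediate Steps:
u = 70272
w = -1199 (w = -1215 + 16 = -1199)
1/(w + u) = 1/(-1199 + 70272) = 1/69073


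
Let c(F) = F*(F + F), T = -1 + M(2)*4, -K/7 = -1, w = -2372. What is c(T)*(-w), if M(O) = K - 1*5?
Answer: 232456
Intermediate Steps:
K = 7 (K = -7*(-1) = 7)
M(O) = 2 (M(O) = 7 - 1*5 = 7 - 5 = 2)
T = 7 (T = -1 + 2*4 = -1 + 8 = 7)
c(F) = 2*F² (c(F) = F*(2*F) = 2*F²)
c(T)*(-w) = (2*7²)*(-1*(-2372)) = (2*49)*2372 = 98*2372 = 232456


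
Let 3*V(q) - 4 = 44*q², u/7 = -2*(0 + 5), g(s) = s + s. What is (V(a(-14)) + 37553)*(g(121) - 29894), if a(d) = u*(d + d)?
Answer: -1671810034692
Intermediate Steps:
g(s) = 2*s
u = -70 (u = 7*(-2*(0 + 5)) = 7*(-2*5) = 7*(-10) = -70)
a(d) = -140*d (a(d) = -70*(d + d) = -140*d)
V(q) = 4/3 + 44*q²/3 (V(q) = 4/3 + (44*q²)/3 = 4/3 + 44*q²/3)
(V(a(-14)) + 37553)*(g(121) - 29894) = ((4/3 + 44*(-140*(-14))²/3) + 37553)*(2*121 - 29894) = ((4/3 + (44/3)*1960²) + 37553)*(242 - 29894) = ((4/3 + (44/3)*3841600) + 37553)*(-29652) = ((4/3 + 169030400/3) + 37553)*(-29652) = (56343468 + 37553)*(-29652) = 56381021*(-29652) = -1671810034692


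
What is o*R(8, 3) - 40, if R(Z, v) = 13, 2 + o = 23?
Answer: 233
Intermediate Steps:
o = 21 (o = -2 + 23 = 21)
o*R(8, 3) - 40 = 21*13 - 40 = 273 - 40 = 233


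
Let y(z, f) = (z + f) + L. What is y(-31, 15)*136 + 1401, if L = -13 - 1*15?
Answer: -4583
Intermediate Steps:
L = -28 (L = -13 - 15 = -28)
y(z, f) = -28 + f + z (y(z, f) = (z + f) - 28 = (f + z) - 28 = -28 + f + z)
y(-31, 15)*136 + 1401 = (-28 + 15 - 31)*136 + 1401 = -44*136 + 1401 = -5984 + 1401 = -4583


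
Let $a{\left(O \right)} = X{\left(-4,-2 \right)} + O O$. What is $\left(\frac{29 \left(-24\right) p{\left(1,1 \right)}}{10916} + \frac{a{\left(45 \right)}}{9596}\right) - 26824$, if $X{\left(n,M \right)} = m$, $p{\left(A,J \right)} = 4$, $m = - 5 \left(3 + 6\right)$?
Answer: $- \frac{175613586553}{6546871} \approx -26824.0$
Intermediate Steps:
$m = -45$ ($m = \left(-5\right) 9 = -45$)
$X{\left(n,M \right)} = -45$
$a{\left(O \right)} = -45 + O^{2}$ ($a{\left(O \right)} = -45 + O O = -45 + O^{2}$)
$\left(\frac{29 \left(-24\right) p{\left(1,1 \right)}}{10916} + \frac{a{\left(45 \right)}}{9596}\right) - 26824 = \left(\frac{29 \left(-24\right) 4}{10916} + \frac{-45 + 45^{2}}{9596}\right) - 26824 = \left(\left(-696\right) 4 \cdot \frac{1}{10916} + \left(-45 + 2025\right) \frac{1}{9596}\right) - 26824 = \left(\left(-2784\right) \frac{1}{10916} + 1980 \cdot \frac{1}{9596}\right) - 26824 = \left(- \frac{696}{2729} + \frac{495}{2399}\right) - 26824 = - \frac{318849}{6546871} - 26824 = - \frac{175613586553}{6546871}$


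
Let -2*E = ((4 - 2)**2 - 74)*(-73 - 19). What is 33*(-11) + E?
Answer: -3583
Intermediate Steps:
E = -3220 (E = -((4 - 2)**2 - 74)*(-73 - 19)/2 = -(2**2 - 74)*(-92)/2 = -(4 - 74)*(-92)/2 = -(-35)*(-92) = -1/2*6440 = -3220)
33*(-11) + E = 33*(-11) - 3220 = -363 - 3220 = -3583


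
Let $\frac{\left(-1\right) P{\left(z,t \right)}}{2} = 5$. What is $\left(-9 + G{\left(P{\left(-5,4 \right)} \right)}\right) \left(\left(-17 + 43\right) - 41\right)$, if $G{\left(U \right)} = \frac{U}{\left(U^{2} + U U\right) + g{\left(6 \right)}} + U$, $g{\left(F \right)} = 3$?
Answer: $\frac{58005}{203} \approx 285.74$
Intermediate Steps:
$P{\left(z,t \right)} = -10$ ($P{\left(z,t \right)} = \left(-2\right) 5 = -10$)
$G{\left(U \right)} = U + \frac{U}{3 + 2 U^{2}}$ ($G{\left(U \right)} = \frac{U}{\left(U^{2} + U U\right) + 3} + U = \frac{U}{\left(U^{2} + U^{2}\right) + 3} + U = \frac{U}{2 U^{2} + 3} + U = \frac{U}{3 + 2 U^{2}} + U = U + \frac{U}{3 + 2 U^{2}}$)
$\left(-9 + G{\left(P{\left(-5,4 \right)} \right)}\right) \left(\left(-17 + 43\right) - 41\right) = \left(-9 + 2 \left(-10\right) \frac{1}{3 + 2 \left(-10\right)^{2}} \left(2 + \left(-10\right)^{2}\right)\right) \left(\left(-17 + 43\right) - 41\right) = \left(-9 + 2 \left(-10\right) \frac{1}{3 + 2 \cdot 100} \left(2 + 100\right)\right) \left(26 - 41\right) = \left(-9 + 2 \left(-10\right) \frac{1}{3 + 200} \cdot 102\right) \left(-15\right) = \left(-9 + 2 \left(-10\right) \frac{1}{203} \cdot 102\right) \left(-15\right) = \left(-9 - \frac{2040}{203}\right) \left(-15\right) = \left(- \frac{3867}{203}\right) \left(-15\right) = \frac{58005}{203}$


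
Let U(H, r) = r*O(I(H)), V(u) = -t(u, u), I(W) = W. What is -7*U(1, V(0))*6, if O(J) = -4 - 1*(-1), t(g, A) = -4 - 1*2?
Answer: 756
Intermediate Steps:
t(g, A) = -6 (t(g, A) = -4 - 2 = -6)
V(u) = 6 (V(u) = -1*(-6) = 6)
O(J) = -3 (O(J) = -4 + 1 = -3)
U(H, r) = -3*r (U(H, r) = r*(-3) = -3*r)
-7*U(1, V(0))*6 = -(-21)*6*6 = -7*(-18)*6 = 126*6 = 756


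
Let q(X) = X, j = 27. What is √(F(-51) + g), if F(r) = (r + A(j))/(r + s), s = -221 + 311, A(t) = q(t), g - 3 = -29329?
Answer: I*√4956198/13 ≈ 171.25*I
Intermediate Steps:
g = -29326 (g = 3 - 29329 = -29326)
A(t) = t
s = 90
F(r) = (27 + r)/(90 + r) (F(r) = (r + 27)/(r + 90) = (27 + r)/(90 + r))
√(F(-51) + g) = √((27 - 51)/(90 - 51) - 29326) = √(-24/39 - 29326) = √((1/39)*(-24) - 29326) = √(-8/13 - 29326) = √(-381246/13) = I*√4956198/13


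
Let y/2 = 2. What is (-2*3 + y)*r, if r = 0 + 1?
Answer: -2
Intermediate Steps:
y = 4 (y = 2*2 = 4)
r = 1
(-2*3 + y)*r = (-2*3 + 4)*1 = (-6 + 4)*1 = -2*1 = -2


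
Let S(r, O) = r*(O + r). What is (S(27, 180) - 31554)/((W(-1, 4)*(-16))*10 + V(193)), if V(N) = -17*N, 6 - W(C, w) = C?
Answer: 2885/489 ≈ 5.8998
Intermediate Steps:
W(C, w) = 6 - C
(S(27, 180) - 31554)/((W(-1, 4)*(-16))*10 + V(193)) = (27*(180 + 27) - 31554)/(((6 - 1*(-1))*(-16))*10 - 17*193) = (27*207 - 31554)/(((6 + 1)*(-16))*10 - 3281) = (5589 - 31554)/((7*(-16))*10 - 3281) = -25965/(-112*10 - 3281) = -25965/(-1120 - 3281) = -25965/(-4401) = -25965*(-1/4401) = 2885/489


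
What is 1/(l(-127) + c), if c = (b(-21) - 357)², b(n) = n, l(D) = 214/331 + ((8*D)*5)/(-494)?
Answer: 81757/11682660786 ≈ 6.9981e-6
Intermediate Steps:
l(D) = 214/331 - 20*D/247 (l(D) = 214*(1/331) + (40*D)*(-1/494) = 214/331 - 20*D/247)
c = 142884 (c = (-21 - 357)² = (-378)² = 142884)
1/(l(-127) + c) = 1/((214/331 - 20/247*(-127)) + 142884) = 1/((214/331 + 2540/247) + 142884) = 1/(893598/81757 + 142884) = 1/(11682660786/81757) = 81757/11682660786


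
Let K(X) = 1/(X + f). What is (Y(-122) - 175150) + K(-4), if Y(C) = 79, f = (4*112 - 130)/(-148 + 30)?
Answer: -69153104/395 ≈ -1.7507e+5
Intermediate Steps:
f = -159/59 (f = (448 - 130)/(-118) = 318*(-1/118) = -159/59 ≈ -2.6949)
K(X) = 1/(-159/59 + X) (K(X) = 1/(X - 159/59) = 1/(-159/59 + X))
(Y(-122) - 175150) + K(-4) = (79 - 175150) + 59/(-159 + 59*(-4)) = -175071 + 59/(-159 - 236) = -175071 + 59/(-395) = -175071 + 59*(-1/395) = -175071 - 59/395 = -69153104/395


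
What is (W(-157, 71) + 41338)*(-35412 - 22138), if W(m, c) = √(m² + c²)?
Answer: -2379001900 - 57550*√29690 ≈ -2.3889e+9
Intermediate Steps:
W(m, c) = √(c² + m²)
(W(-157, 71) + 41338)*(-35412 - 22138) = (√(71² + (-157)²) + 41338)*(-35412 - 22138) = (√(5041 + 24649) + 41338)*(-57550) = (√29690 + 41338)*(-57550) = (41338 + √29690)*(-57550) = -2379001900 - 57550*√29690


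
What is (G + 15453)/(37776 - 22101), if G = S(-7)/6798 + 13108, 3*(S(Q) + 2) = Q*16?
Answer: 291236458/159837975 ≈ 1.8221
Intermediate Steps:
S(Q) = -2 + 16*Q/3 (S(Q) = -2 + (Q*16)/3 = -2 + (16*Q)/3 = -2 + 16*Q/3)
G = 133662217/10197 (G = (-2 + (16/3)*(-7))/6798 + 13108 = (-2 - 112/3)*(1/6798) + 13108 = -118/3*1/6798 + 13108 = -59/10197 + 13108 = 133662217/10197 ≈ 13108.)
(G + 15453)/(37776 - 22101) = (133662217/10197 + 15453)/(37776 - 22101) = (291236458/10197)/15675 = (291236458/10197)*(1/15675) = 291236458/159837975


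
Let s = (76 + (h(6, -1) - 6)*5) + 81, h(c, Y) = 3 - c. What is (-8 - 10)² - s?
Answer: 212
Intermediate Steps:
s = 112 (s = (76 + ((3 - 1*6) - 6)*5) + 81 = (76 + ((3 - 6) - 6)*5) + 81 = (76 + (-3 - 6)*5) + 81 = (76 - 9*5) + 81 = (76 - 45) + 81 = 31 + 81 = 112)
(-8 - 10)² - s = (-8 - 10)² - 1*112 = (-18)² - 112 = 324 - 112 = 212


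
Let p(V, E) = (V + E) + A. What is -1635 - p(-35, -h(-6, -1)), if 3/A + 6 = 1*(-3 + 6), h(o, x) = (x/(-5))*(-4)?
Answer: -7999/5 ≈ -1599.8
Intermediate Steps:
h(o, x) = 4*x/5 (h(o, x) = (x*(-⅕))*(-4) = -x/5*(-4) = 4*x/5)
A = -1 (A = 3/(-6 + 1*(-3 + 6)) = 3/(-6 + 1*3) = 3/(-6 + 3) = 3/(-3) = 3*(-⅓) = -1)
p(V, E) = -1 + E + V (p(V, E) = (V + E) - 1 = (E + V) - 1 = -1 + E + V)
-1635 - p(-35, -h(-6, -1)) = -1635 - (-1 - 4*(-1)/5 - 35) = -1635 - (-1 - 1*(-⅘) - 35) = -1635 - (-1 + ⅘ - 35) = -1635 - 1*(-176/5) = -1635 + 176/5 = -7999/5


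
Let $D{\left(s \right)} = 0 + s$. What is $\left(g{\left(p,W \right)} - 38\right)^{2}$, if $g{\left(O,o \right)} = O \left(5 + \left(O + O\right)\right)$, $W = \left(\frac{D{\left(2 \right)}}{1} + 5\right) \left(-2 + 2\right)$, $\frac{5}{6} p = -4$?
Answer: $\frac{158404}{625} \approx 253.45$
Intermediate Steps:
$D{\left(s \right)} = s$
$p = - \frac{24}{5}$ ($p = \frac{6}{5} \left(-4\right) = - \frac{24}{5} \approx -4.8$)
$W = 0$ ($W = \left(\frac{2}{1} + 5\right) \left(-2 + 2\right) = \left(2 \cdot 1 + 5\right) 0 = \left(2 + 5\right) 0 = 7 \cdot 0 = 0$)
$g{\left(O,o \right)} = O \left(5 + 2 O\right)$
$\left(g{\left(p,W \right)} - 38\right)^{2} = \left(- \frac{24 \left(5 + 2 \left(- \frac{24}{5}\right)\right)}{5} - 38\right)^{2} = \left(- \frac{24 \left(5 - \frac{48}{5}\right)}{5} - 38\right)^{2} = \left(\left(- \frac{24}{5}\right) \left(- \frac{23}{5}\right) - 38\right)^{2} = \left(\frac{552}{25} - 38\right)^{2} = \left(- \frac{398}{25}\right)^{2} = \frac{158404}{625}$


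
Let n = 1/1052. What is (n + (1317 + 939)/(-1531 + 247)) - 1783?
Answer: -200899281/112564 ≈ -1784.8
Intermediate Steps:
n = 1/1052 ≈ 0.00095057
(n + (1317 + 939)/(-1531 + 247)) - 1783 = (1/1052 + (1317 + 939)/(-1531 + 247)) - 1783 = (1/1052 + 2256/(-1284)) - 1783 = (1/1052 + 2256*(-1/1284)) - 1783 = (1/1052 - 188/107) - 1783 = -197669/112564 - 1783 = -200899281/112564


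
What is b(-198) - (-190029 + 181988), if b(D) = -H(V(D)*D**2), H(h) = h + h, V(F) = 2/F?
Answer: 8833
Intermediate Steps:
H(h) = 2*h
b(D) = -4*D (b(D) = -2*(2/D)*D**2 = -2*2*D = -4*D)
b(-198) - (-190029 + 181988) = -4*(-198) - (-190029 + 181988) = 792 - 1*(-8041) = 792 + 8041 = 8833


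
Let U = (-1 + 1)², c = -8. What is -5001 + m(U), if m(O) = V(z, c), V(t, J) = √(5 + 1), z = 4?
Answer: -5001 + √6 ≈ -4998.5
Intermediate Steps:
U = 0 (U = 0² = 0)
V(t, J) = √6
m(O) = √6
-5001 + m(U) = -5001 + √6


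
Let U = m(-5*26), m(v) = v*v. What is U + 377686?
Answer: 394586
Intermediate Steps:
m(v) = v²
U = 16900 (U = (-5*26)² = (-130)² = 16900)
U + 377686 = 16900 + 377686 = 394586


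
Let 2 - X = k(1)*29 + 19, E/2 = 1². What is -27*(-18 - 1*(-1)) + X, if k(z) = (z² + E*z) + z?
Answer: 326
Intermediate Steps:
E = 2 (E = 2*1² = 2*1 = 2)
k(z) = z² + 3*z (k(z) = (z² + 2*z) + z = z² + 3*z)
X = -133 (X = 2 - ((1*(3 + 1))*29 + 19) = 2 - ((1*4)*29 + 19) = 2 - (4*29 + 19) = 2 - (116 + 19) = 2 - 1*135 = 2 - 135 = -133)
-27*(-18 - 1*(-1)) + X = -27*(-18 - 1*(-1)) - 133 = -27*(-18 + 1) - 133 = -27*(-17) - 133 = 459 - 133 = 326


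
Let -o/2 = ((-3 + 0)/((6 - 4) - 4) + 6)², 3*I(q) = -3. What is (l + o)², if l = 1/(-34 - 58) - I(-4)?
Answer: 105247081/8464 ≈ 12435.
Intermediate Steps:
I(q) = -1 (I(q) = (⅓)*(-3) = -1)
o = -225/2 (o = -2*((-3 + 0)/((6 - 4) - 4) + 6)² = -2*(-3/(2 - 4) + 6)² = -2*(-3/(-2) + 6)² = -2*(-3*(-½) + 6)² = -2*(3/2 + 6)² = -2*(15/2)² = -2*225/4 = -225/2 ≈ -112.50)
l = 91/92 (l = 1/(-34 - 58) - 1*(-1) = 1/(-92) + 1 = -1/92 + 1 = 91/92 ≈ 0.98913)
(l + o)² = (91/92 - 225/2)² = (-10259/92)² = 105247081/8464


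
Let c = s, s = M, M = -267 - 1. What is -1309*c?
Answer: 350812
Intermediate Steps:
M = -268
s = -268
c = -268
-1309*c = -1309*(-268) = 350812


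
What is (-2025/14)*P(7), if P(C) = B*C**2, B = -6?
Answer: 42525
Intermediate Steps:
P(C) = -6*C**2
(-2025/14)*P(7) = (-2025/14)*(-6*7**2) = (-2025/14)*(-6*49) = -45*45/14*(-294) = -2025/14*(-294) = 42525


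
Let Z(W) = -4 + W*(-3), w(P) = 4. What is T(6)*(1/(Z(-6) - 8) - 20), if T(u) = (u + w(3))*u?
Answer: -1190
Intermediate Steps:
Z(W) = -4 - 3*W
T(u) = u*(4 + u) (T(u) = (u + 4)*u = (4 + u)*u = u*(4 + u))
T(6)*(1/(Z(-6) - 8) - 20) = (6*(4 + 6))*(1/((-4 - 3*(-6)) - 8) - 20) = (6*10)*(1/((-4 + 18) - 8) - 20) = 60*(1/(14 - 8) - 20) = 60*(1/6 - 20) = 60*(⅙ - 20) = 60*(-119/6) = -1190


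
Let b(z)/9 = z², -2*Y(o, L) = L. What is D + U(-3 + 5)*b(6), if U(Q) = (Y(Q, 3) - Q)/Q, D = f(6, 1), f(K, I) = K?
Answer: -561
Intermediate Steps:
Y(o, L) = -L/2
D = 6
U(Q) = (-3/2 - Q)/Q (U(Q) = (-½*3 - Q)/Q = (-3/2 - Q)/Q)
b(z) = 9*z²
D + U(-3 + 5)*b(6) = 6 + ((-3/2 - (-3 + 5))/(-3 + 5))*(9*6²) = 6 + ((-3/2 - 1*2)/2)*(9*36) = 6 + ((-3/2 - 2)/2)*324 = 6 + ((½)*(-7/2))*324 = 6 - 7/4*324 = 6 - 567 = -561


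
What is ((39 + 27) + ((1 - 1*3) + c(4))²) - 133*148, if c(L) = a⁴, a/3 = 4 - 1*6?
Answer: 1654818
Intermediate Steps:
a = -6 (a = 3*(4 - 1*6) = 3*(4 - 6) = 3*(-2) = -6)
c(L) = 1296 (c(L) = (-6)⁴ = 1296)
((39 + 27) + ((1 - 1*3) + c(4))²) - 133*148 = ((39 + 27) + ((1 - 1*3) + 1296)²) - 133*148 = (66 + ((1 - 3) + 1296)²) - 19684 = (66 + (-2 + 1296)²) - 19684 = (66 + 1294²) - 19684 = (66 + 1674436) - 19684 = 1674502 - 19684 = 1654818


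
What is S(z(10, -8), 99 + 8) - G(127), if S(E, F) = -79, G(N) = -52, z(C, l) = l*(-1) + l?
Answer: -27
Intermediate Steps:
z(C, l) = 0 (z(C, l) = -l + l = 0)
S(z(10, -8), 99 + 8) - G(127) = -79 - 1*(-52) = -79 + 52 = -27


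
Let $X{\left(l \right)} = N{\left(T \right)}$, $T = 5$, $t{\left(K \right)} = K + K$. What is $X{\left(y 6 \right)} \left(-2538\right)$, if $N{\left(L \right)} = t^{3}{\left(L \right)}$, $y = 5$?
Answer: $-2538000$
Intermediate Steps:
$t{\left(K \right)} = 2 K$
$N{\left(L \right)} = 8 L^{3}$ ($N{\left(L \right)} = \left(2 L\right)^{3} = 8 L^{3}$)
$X{\left(l \right)} = 1000$ ($X{\left(l \right)} = 8 \cdot 5^{3} = 8 \cdot 125 = 1000$)
$X{\left(y 6 \right)} \left(-2538\right) = 1000 \left(-2538\right) = -2538000$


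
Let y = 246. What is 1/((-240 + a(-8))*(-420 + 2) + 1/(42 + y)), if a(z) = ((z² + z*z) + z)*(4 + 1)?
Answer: -288/43338239 ≈ -6.6454e-6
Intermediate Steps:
a(z) = 5*z + 10*z² (a(z) = ((z² + z²) + z)*5 = (2*z² + z)*5 = (z + 2*z²)*5 = 5*z + 10*z²)
1/((-240 + a(-8))*(-420 + 2) + 1/(42 + y)) = 1/((-240 + 5*(-8)*(1 + 2*(-8)))*(-420 + 2) + 1/(42 + 246)) = 1/((-240 + 5*(-8)*(1 - 16))*(-418) + 1/288) = 1/((-240 + 5*(-8)*(-15))*(-418) + 1/288) = 1/((-240 + 600)*(-418) + 1/288) = 1/(360*(-418) + 1/288) = 1/(-150480 + 1/288) = 1/(-43338239/288) = -288/43338239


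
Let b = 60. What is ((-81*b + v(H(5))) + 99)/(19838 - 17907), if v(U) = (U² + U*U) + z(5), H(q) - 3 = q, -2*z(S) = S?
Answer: -9271/3862 ≈ -2.4006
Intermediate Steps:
z(S) = -S/2
H(q) = 3 + q
v(U) = -5/2 + 2*U² (v(U) = (U² + U*U) - ½*5 = (U² + U²) - 5/2 = 2*U² - 5/2 = -5/2 + 2*U²)
((-81*b + v(H(5))) + 99)/(19838 - 17907) = ((-81*60 + (-5/2 + 2*(3 + 5)²)) + 99)/(19838 - 17907) = ((-4860 + (-5/2 + 2*8²)) + 99)/1931 = ((-4860 + (-5/2 + 2*64)) + 99)*(1/1931) = ((-4860 + (-5/2 + 128)) + 99)*(1/1931) = ((-4860 + 251/2) + 99)*(1/1931) = (-9469/2 + 99)*(1/1931) = -9271/2*1/1931 = -9271/3862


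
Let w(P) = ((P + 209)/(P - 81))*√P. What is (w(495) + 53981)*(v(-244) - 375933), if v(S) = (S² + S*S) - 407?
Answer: -13887583908 - 30186112*√55/23 ≈ -1.3897e+10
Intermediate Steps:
v(S) = -407 + 2*S² (v(S) = (S² + S²) - 407 = 2*S² - 407 = -407 + 2*S²)
w(P) = √P*(209 + P)/(-81 + P) (w(P) = ((209 + P)/(-81 + P))*√P = √P*(209 + P)/(-81 + P))
(w(495) + 53981)*(v(-244) - 375933) = (√495*(209 + 495)/(-81 + 495) + 53981)*((-407 + 2*(-244)²) - 375933) = ((3*√55)*704/414 + 53981)*((-407 + 2*59536) - 375933) = ((3*√55)*(1/414)*704 + 53981)*((-407 + 119072) - 375933) = (352*√55/69 + 53981)*(118665 - 375933) = (53981 + 352*√55/69)*(-257268) = -13887583908 - 30186112*√55/23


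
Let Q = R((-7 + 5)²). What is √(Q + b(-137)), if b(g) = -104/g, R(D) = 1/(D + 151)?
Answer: √345217395/21235 ≈ 0.87497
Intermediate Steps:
R(D) = 1/(151 + D)
Q = 1/155 (Q = 1/(151 + (-7 + 5)²) = 1/(151 + (-2)²) = 1/(151 + 4) = 1/155 ≈ 0.0064516)
√(Q + b(-137)) = √(1/155 - 104/(-137)) = √(1/155 - 104*(-1/137)) = √(1/155 + 104/137) = √(16257/21235) = √345217395/21235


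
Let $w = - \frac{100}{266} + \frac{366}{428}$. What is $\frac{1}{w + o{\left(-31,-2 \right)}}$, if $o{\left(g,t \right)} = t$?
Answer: $- \frac{28462}{43285} \approx -0.65755$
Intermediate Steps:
$w = \frac{13639}{28462}$ ($w = \left(-100\right) \frac{1}{266} + 366 \cdot \frac{1}{428} = - \frac{50}{133} + \frac{183}{214} = \frac{13639}{28462} \approx 0.4792$)
$\frac{1}{w + o{\left(-31,-2 \right)}} = \frac{1}{\frac{13639}{28462} - 2} = \frac{1}{- \frac{43285}{28462}} = - \frac{28462}{43285}$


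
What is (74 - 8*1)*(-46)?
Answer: -3036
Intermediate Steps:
(74 - 8*1)*(-46) = (74 - 8)*(-46) = 66*(-46) = -3036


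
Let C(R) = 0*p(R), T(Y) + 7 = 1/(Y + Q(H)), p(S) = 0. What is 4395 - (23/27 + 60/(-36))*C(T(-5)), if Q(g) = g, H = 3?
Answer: 4395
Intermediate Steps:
T(Y) = -7 + 1/(3 + Y) (T(Y) = -7 + 1/(Y + 3) = -7 + 1/(3 + Y))
C(R) = 0 (C(R) = 0*0 = 0)
4395 - (23/27 + 60/(-36))*C(T(-5)) = 4395 - (23/27 + 60/(-36))*0 = 4395 - (23*(1/27) + 60*(-1/36))*0 = 4395 - (23/27 - 5/3)*0 = 4395 - (-22)*0/27 = 4395 - 1*0 = 4395 + 0 = 4395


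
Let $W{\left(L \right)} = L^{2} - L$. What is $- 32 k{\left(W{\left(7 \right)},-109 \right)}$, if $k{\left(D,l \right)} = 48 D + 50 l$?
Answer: $109888$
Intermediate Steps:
$- 32 k{\left(W{\left(7 \right)},-109 \right)} = - 32 \left(48 \cdot 7 \left(-1 + 7\right) + 50 \left(-109\right)\right) = - 32 \left(48 \cdot 7 \cdot 6 - 5450\right) = - 32 \left(48 \cdot 42 - 5450\right) = - 32 \left(2016 - 5450\right) = \left(-32\right) \left(-3434\right) = 109888$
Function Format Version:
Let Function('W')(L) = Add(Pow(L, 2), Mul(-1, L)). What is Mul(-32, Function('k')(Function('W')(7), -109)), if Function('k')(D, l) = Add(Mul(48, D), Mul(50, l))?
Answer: 109888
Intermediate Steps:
Mul(-32, Function('k')(Function('W')(7), -109)) = Mul(-32, Add(Mul(48, Mul(7, Add(-1, 7))), Mul(50, -109))) = Mul(-32, Add(Mul(48, Mul(7, 6)), -5450)) = Mul(-32, Add(Mul(48, 42), -5450)) = Mul(-32, Add(2016, -5450)) = Mul(-32, -3434) = 109888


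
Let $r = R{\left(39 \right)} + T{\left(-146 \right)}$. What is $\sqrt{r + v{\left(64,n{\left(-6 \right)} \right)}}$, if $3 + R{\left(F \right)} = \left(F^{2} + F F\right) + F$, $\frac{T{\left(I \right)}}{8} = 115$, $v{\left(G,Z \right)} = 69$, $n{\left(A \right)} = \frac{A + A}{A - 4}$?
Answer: $7 \sqrt{83} \approx 63.773$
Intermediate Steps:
$n{\left(A \right)} = \frac{2 A}{-4 + A}$
$T{\left(I \right)} = 920$ ($T{\left(I \right)} = 8 \cdot 115 = 920$)
$R{\left(F \right)} = -3 + F + 2 F^{2}$ ($R{\left(F \right)} = -3 + \left(\left(F^{2} + F F\right) + F\right) = -3 + \left(\left(F^{2} + F^{2}\right) + F\right) = -3 + \left(2 F^{2} + F\right) = -3 + \left(F + 2 F^{2}\right) = -3 + F + 2 F^{2}$)
$r = 3998$ ($r = \left(-3 + 39 + 2 \cdot 39^{2}\right) + 920 = \left(-3 + 39 + 2 \cdot 1521\right) + 920 = \left(-3 + 39 + 3042\right) + 920 = 3078 + 920 = 3998$)
$\sqrt{r + v{\left(64,n{\left(-6 \right)} \right)}} = \sqrt{3998 + 69} = \sqrt{4067} = 7 \sqrt{83}$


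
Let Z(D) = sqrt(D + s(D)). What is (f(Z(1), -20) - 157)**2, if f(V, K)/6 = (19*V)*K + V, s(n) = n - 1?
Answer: 5909761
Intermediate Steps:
s(n) = -1 + n
Z(D) = sqrt(-1 + 2*D) (Z(D) = sqrt(D + (-1 + D)) = sqrt(-1 + 2*D))
f(V, K) = 6*V + 114*K*V (f(V, K) = 6*((19*V)*K + V) = 6*(19*K*V + V) = 6*(V + 19*K*V) = 6*V + 114*K*V)
(f(Z(1), -20) - 157)**2 = (6*sqrt(-1 + 2*1)*(1 + 19*(-20)) - 157)**2 = (6*sqrt(-1 + 2)*(1 - 380) - 157)**2 = (6*sqrt(1)*(-379) - 157)**2 = (6*1*(-379) - 157)**2 = (-2274 - 157)**2 = (-2431)**2 = 5909761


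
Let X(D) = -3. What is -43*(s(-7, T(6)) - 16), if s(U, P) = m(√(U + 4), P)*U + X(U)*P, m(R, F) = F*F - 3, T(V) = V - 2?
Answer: 5117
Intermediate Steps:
T(V) = -2 + V
m(R, F) = -3 + F² (m(R, F) = F² - 3 = -3 + F²)
s(U, P) = -3*P + U*(-3 + P²) (s(U, P) = (-3 + P²)*U - 3*P = U*(-3 + P²) - 3*P = -3*P + U*(-3 + P²))
-43*(s(-7, T(6)) - 16) = -43*((-3*(-2 + 6) - 7*(-3 + (-2 + 6)²)) - 16) = -43*((-3*4 - 7*(-3 + 4²)) - 16) = -43*((-12 - 7*(-3 + 16)) - 16) = -43*((-12 - 7*13) - 16) = -43*((-12 - 91) - 16) = -43*(-103 - 16) = -43*(-119) = 5117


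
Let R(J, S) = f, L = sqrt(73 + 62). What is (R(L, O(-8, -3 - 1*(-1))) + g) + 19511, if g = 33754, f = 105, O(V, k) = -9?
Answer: 53370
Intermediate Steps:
L = 3*sqrt(15) (L = sqrt(135) = 3*sqrt(15) ≈ 11.619)
R(J, S) = 105
(R(L, O(-8, -3 - 1*(-1))) + g) + 19511 = (105 + 33754) + 19511 = 33859 + 19511 = 53370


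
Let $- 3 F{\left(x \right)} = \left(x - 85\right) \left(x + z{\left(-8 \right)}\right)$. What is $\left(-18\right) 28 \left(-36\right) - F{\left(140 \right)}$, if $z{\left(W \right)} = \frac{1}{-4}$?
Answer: $\frac{248473}{12} \approx 20706.0$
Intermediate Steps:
$z{\left(W \right)} = - \frac{1}{4}$
$F{\left(x \right)} = - \frac{\left(-85 + x\right) \left(- \frac{1}{4} + x\right)}{3}$ ($F{\left(x \right)} = - \frac{\left(x - 85\right) \left(x - \frac{1}{4}\right)}{3} = - \frac{\left(-85 + x\right) \left(- \frac{1}{4} + x\right)}{3}$)
$\left(-18\right) 28 \left(-36\right) - F{\left(140 \right)} = \left(-18\right) 28 \left(-36\right) - \left(- \frac{85}{12} - \frac{140^{2}}{3} + \frac{341}{12} \cdot 140\right) = \left(-504\right) \left(-36\right) - \left(- \frac{85}{12} - \frac{19600}{3} + \frac{11935}{3}\right) = 18144 - \left(- \frac{85}{12} - \frac{19600}{3} + \frac{11935}{3}\right) = 18144 - - \frac{30745}{12} = 18144 + \frac{30745}{12} = \frac{248473}{12}$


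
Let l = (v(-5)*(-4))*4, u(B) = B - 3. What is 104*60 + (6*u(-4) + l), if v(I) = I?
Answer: 6278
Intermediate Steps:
u(B) = -3 + B
l = 80 (l = -5*(-4)*4 = 20*4 = 80)
104*60 + (6*u(-4) + l) = 104*60 + (6*(-3 - 4) + 80) = 6240 + (6*(-7) + 80) = 6240 + (-42 + 80) = 6240 + 38 = 6278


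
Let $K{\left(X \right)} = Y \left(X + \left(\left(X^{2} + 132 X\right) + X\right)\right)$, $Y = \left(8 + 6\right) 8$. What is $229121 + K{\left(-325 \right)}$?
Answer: $7181521$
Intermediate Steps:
$Y = 112$ ($Y = 14 \cdot 8 = 112$)
$K{\left(X \right)} = 112 X^{2} + 15008 X$ ($K{\left(X \right)} = 112 \left(X + \left(\left(X^{2} + 132 X\right) + X\right)\right) = 112 \left(X + \left(X^{2} + 133 X\right)\right) = 112 \left(X^{2} + 134 X\right) = 112 X^{2} + 15008 X$)
$229121 + K{\left(-325 \right)} = 229121 + 112 \left(-325\right) \left(134 - 325\right) = 229121 + 112 \left(-325\right) \left(-191\right) = 229121 + 6952400 = 7181521$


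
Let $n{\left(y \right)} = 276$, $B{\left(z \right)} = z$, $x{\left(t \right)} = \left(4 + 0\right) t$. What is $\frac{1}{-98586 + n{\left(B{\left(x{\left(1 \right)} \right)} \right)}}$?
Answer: $- \frac{1}{98310} \approx -1.0172 \cdot 10^{-5}$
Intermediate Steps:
$x{\left(t \right)} = 4 t$
$\frac{1}{-98586 + n{\left(B{\left(x{\left(1 \right)} \right)} \right)}} = \frac{1}{-98586 + 276} = \frac{1}{-98310} = - \frac{1}{98310}$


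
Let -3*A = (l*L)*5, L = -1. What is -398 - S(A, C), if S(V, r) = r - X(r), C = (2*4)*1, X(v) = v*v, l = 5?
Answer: -342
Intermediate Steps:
X(v) = v**2
C = 8 (C = 8*1 = 8)
A = 25/3 (A = -5*(-1)*5/3 = -(-5)*5/3 = -1/3*(-25) = 25/3 ≈ 8.3333)
S(V, r) = r - r**2
-398 - S(A, C) = -398 - 8*(1 - 1*8) = -398 - 8*(1 - 8) = -398 - 8*(-7) = -398 - 1*(-56) = -398 + 56 = -342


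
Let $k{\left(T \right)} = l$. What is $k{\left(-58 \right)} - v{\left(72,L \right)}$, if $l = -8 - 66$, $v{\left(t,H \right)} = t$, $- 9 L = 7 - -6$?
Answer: $-146$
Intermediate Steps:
$L = - \frac{13}{9}$ ($L = - \frac{7 - -6}{9} = - \frac{7 + 6}{9} = \left(- \frac{1}{9}\right) 13 = - \frac{13}{9} \approx -1.4444$)
$l = -74$ ($l = -8 - 66 = -74$)
$k{\left(T \right)} = -74$
$k{\left(-58 \right)} - v{\left(72,L \right)} = -74 - 72 = -146$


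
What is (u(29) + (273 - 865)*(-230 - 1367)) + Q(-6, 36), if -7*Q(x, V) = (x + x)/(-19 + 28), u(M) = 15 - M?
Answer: 19853614/21 ≈ 9.4541e+5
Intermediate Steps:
Q(x, V) = -2*x/63 (Q(x, V) = -(x + x)/(7*(-19 + 28)) = -2*x/(7*9) = -2*x/63)
(u(29) + (273 - 865)*(-230 - 1367)) + Q(-6, 36) = ((15 - 1*29) + (273 - 865)*(-230 - 1367)) - 2/63*(-6) = ((15 - 29) - 592*(-1597)) + 4/21 = (-14 + 945424) + 4/21 = 945410 + 4/21 = 19853614/21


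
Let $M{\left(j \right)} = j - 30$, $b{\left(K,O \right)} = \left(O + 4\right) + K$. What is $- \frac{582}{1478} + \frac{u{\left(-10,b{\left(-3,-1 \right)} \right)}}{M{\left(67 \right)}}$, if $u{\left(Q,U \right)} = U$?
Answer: $- \frac{291}{739} \approx -0.39378$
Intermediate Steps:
$b{\left(K,O \right)} = 4 + K + O$ ($b{\left(K,O \right)} = \left(4 + O\right) + K = 4 + K + O$)
$M{\left(j \right)} = -30 + j$
$- \frac{582}{1478} + \frac{u{\left(-10,b{\left(-3,-1 \right)} \right)}}{M{\left(67 \right)}} = - \frac{582}{1478} + \frac{4 - 3 - 1}{-30 + 67} = \left(-582\right) \frac{1}{1478} + \frac{0}{37} = - \frac{291}{739} + 0 \cdot \frac{1}{37} = - \frac{291}{739} + 0 = - \frac{291}{739}$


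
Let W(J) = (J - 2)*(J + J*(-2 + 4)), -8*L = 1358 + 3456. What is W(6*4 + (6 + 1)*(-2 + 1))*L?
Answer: -1841355/4 ≈ -4.6034e+5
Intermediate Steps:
L = -2407/4 (L = -(1358 + 3456)/8 = -1/8*4814 = -2407/4 ≈ -601.75)
W(J) = 3*J*(-2 + J) (W(J) = (-2 + J)*(J + J*2) = (-2 + J)*(J + 2*J) = (-2 + J)*(3*J) = 3*J*(-2 + J))
W(6*4 + (6 + 1)*(-2 + 1))*L = (3*(6*4 + (6 + 1)*(-2 + 1))*(-2 + (6*4 + (6 + 1)*(-2 + 1))))*(-2407/4) = (3*(24 + 7*(-1))*(-2 + (24 + 7*(-1))))*(-2407/4) = (3*(24 - 7)*(-2 + (24 - 7)))*(-2407/4) = (3*17*(-2 + 17))*(-2407/4) = (3*17*15)*(-2407/4) = 765*(-2407/4) = -1841355/4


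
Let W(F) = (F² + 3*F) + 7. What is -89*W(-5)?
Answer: -1513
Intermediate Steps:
W(F) = 7 + F² + 3*F
-89*W(-5) = -89*(7 + (-5)² + 3*(-5)) = -89*(7 + 25 - 15) = -89*17 = -1513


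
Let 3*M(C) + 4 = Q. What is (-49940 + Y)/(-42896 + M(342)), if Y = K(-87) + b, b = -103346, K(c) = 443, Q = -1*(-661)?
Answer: 152843/42677 ≈ 3.5814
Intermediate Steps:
Q = 661
M(C) = 219 (M(C) = -4/3 + (1/3)*661 = -4/3 + 661/3 = 219)
Y = -102903 (Y = 443 - 103346 = -102903)
(-49940 + Y)/(-42896 + M(342)) = (-49940 - 102903)/(-42896 + 219) = -152843/(-42677) = -152843*(-1/42677) = 152843/42677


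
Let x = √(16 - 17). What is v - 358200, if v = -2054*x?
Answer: -358200 - 2054*I ≈ -3.582e+5 - 2054.0*I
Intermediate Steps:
x = I (x = √(-1) = I ≈ 1.0*I)
v = -2054*I ≈ -2054.0*I
v - 358200 = -2054*I - 358200 = -358200 - 2054*I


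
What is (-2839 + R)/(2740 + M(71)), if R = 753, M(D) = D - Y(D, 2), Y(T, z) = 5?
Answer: -1043/1403 ≈ -0.74341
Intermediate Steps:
M(D) = -5 + D (M(D) = D - 1*5 = D - 5 = -5 + D)
(-2839 + R)/(2740 + M(71)) = (-2839 + 753)/(2740 + (-5 + 71)) = -2086/(2740 + 66) = -2086/2806 = -2086*1/2806 = -1043/1403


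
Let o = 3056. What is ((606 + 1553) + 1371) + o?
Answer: 6586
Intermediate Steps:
((606 + 1553) + 1371) + o = ((606 + 1553) + 1371) + 3056 = (2159 + 1371) + 3056 = 3530 + 3056 = 6586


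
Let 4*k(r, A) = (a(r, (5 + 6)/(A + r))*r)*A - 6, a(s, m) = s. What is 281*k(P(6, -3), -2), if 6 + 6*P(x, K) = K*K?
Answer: -3653/8 ≈ -456.63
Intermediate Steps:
P(x, K) = -1 + K²/6 (P(x, K) = -1 + (K*K)/6 = -1 + K²/6)
k(r, A) = -3/2 + A*r²/4 (k(r, A) = ((r*r)*A - 6)/4 = (r²*A - 6)/4 = (A*r² - 6)/4 = (-6 + A*r²)/4 = -3/2 + A*r²/4)
281*k(P(6, -3), -2) = 281*(-3/2 + (¼)*(-2)*(-1 + (⅙)*(-3)²)²) = 281*(-3/2 + (¼)*(-2)*(-1 + (⅙)*9)²) = 281*(-3/2 + (¼)*(-2)*(-1 + 3/2)²) = 281*(-3/2 + (¼)*(-2)*(½)²) = 281*(-3/2 + (¼)*(-2)*(¼)) = 281*(-3/2 - ⅛) = 281*(-13/8) = -3653/8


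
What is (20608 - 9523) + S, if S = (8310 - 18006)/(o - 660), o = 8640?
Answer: 7370717/665 ≈ 11084.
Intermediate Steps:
S = -808/665 (S = (8310 - 18006)/(8640 - 660) = -9696/7980 = -9696*1/7980 = -808/665 ≈ -1.2150)
(20608 - 9523) + S = (20608 - 9523) - 808/665 = 11085 - 808/665 = 7370717/665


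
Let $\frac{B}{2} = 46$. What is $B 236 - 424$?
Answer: $21288$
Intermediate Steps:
$B = 92$ ($B = 2 \cdot 46 = 92$)
$B 236 - 424 = 92 \cdot 236 - 424 = 21712 - 424 = 21288$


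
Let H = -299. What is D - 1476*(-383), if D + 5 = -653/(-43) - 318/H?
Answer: 7268309592/12857 ≈ 5.6532e+5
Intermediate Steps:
D = 144636/12857 (D = -5 + (-653/(-43) - 318/(-299)) = -5 + (-653*(-1/43) - 318*(-1/299)) = -5 + (653/43 + 318/299) = -5 + 208921/12857 = 144636/12857 ≈ 11.250)
D - 1476*(-383) = 144636/12857 - 1476*(-383) = 144636/12857 + 565308 = 7268309592/12857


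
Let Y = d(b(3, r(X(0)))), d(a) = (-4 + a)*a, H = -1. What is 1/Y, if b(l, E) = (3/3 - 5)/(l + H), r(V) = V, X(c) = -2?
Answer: 1/12 ≈ 0.083333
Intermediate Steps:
b(l, E) = -4/(-1 + l) (b(l, E) = (3/3 - 5)/(l - 1) = (3*(⅓) - 5)/(-1 + l) = (1 - 5)/(-1 + l) = -4/(-1 + l))
d(a) = a*(-4 + a)
Y = 12 (Y = (-4/(-1 + 3))*(-4 - 4/(-1 + 3)) = (-4/2)*(-4 - 4/2) = (-4*½)*(-4 - 4*½) = -2*(-4 - 2) = -2*(-6) = 12)
1/Y = 1/12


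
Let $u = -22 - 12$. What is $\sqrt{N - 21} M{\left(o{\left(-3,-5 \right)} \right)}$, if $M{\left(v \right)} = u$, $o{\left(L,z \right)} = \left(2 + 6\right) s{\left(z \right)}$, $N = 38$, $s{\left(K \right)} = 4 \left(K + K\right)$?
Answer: $- 34 \sqrt{17} \approx -140.19$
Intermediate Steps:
$s{\left(K \right)} = 8 K$ ($s{\left(K \right)} = 4 \cdot 2 K = 8 K$)
$o{\left(L,z \right)} = 64 z$ ($o{\left(L,z \right)} = \left(2 + 6\right) 8 z = 8 \cdot 8 z = 64 z$)
$u = -34$
$M{\left(v \right)} = -34$
$\sqrt{N - 21} M{\left(o{\left(-3,-5 \right)} \right)} = \sqrt{38 - 21} \left(-34\right) = \sqrt{17} \left(-34\right) = - 34 \sqrt{17}$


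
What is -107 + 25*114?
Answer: 2743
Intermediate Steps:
-107 + 25*114 = -107 + 2850 = 2743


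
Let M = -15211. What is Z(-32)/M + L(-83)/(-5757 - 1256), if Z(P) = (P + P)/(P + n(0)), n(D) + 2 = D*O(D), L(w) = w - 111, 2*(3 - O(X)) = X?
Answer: 49941462/1813470631 ≈ 0.027539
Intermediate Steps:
O(X) = 3 - X/2
L(w) = -111 + w
n(D) = -2 + D*(3 - D/2)
Z(P) = 2*P/(-2 + P) (Z(P) = (P + P)/(P + (-2 - 1/2*0*(-6 + 0))) = (2*P)/(P + (-2 - 1/2*0*(-6))) = (2*P)/(P + (-2 + 0)) = (2*P)/(P - 2) = (2*P)/(-2 + P) = 2*P/(-2 + P))
Z(-32)/M + L(-83)/(-5757 - 1256) = (2*(-32)/(-2 - 32))/(-15211) + (-111 - 83)/(-5757 - 1256) = (2*(-32)/(-34))*(-1/15211) - 194/(-7013) = (2*(-32)*(-1/34))*(-1/15211) - 194*(-1/7013) = (32/17)*(-1/15211) + 194/7013 = -32/258587 + 194/7013 = 49941462/1813470631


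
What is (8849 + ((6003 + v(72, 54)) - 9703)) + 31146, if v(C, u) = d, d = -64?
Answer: 36231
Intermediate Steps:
v(C, u) = -64
(8849 + ((6003 + v(72, 54)) - 9703)) + 31146 = (8849 + ((6003 - 64) - 9703)) + 31146 = (8849 + (5939 - 9703)) + 31146 = (8849 - 3764) + 31146 = 5085 + 31146 = 36231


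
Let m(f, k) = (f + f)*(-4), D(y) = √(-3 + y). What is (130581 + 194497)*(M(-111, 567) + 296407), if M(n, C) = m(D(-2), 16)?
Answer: 96355394746 - 2600624*I*√5 ≈ 9.6355e+10 - 5.8152e+6*I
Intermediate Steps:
m(f, k) = -8*f (m(f, k) = (2*f)*(-4) = -8*f)
M(n, C) = -8*I*√5 (M(n, C) = -8*√(-3 - 2) = -8*I*√5)
(130581 + 194497)*(M(-111, 567) + 296407) = (130581 + 194497)*(-8*I*√5 + 296407) = 325078*(296407 - 8*I*√5) = 96355394746 - 2600624*I*√5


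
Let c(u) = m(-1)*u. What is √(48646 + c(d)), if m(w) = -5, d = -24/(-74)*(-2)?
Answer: √66600814/37 ≈ 220.57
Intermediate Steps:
d = -24/37 (d = -24*(-1/74)*(-2) = (12/37)*(-2) = -24/37 ≈ -0.64865)
c(u) = -5*u
√(48646 + c(d)) = √(48646 - 5*(-24/37)) = √(48646 + 120/37) = √(1800022/37) = √66600814/37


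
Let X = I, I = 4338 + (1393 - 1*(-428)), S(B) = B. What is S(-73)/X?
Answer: -73/6159 ≈ -0.011853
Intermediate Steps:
I = 6159 (I = 4338 + (1393 + 428) = 4338 + 1821 = 6159)
X = 6159
S(-73)/X = -73/6159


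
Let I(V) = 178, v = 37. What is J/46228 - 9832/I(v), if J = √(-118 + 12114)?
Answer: -4916/89 + √2999/23114 ≈ -55.234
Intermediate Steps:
J = 2*√2999 (J = √11996 = 2*√2999 ≈ 109.53)
J/46228 - 9832/I(v) = (2*√2999)/46228 - 9832/178 = (2*√2999)*(1/46228) - 9832*1/178 = √2999/23114 - 4916/89 = -4916/89 + √2999/23114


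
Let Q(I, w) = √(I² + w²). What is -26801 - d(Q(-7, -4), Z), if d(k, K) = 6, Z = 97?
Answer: -26807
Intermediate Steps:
-26801 - d(Q(-7, -4), Z) = -26801 - 1*6 = -26801 - 6 = -26807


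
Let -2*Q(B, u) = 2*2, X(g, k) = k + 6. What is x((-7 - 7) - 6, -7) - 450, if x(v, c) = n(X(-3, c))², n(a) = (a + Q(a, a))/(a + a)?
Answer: -1791/4 ≈ -447.75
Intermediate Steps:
X(g, k) = 6 + k
Q(B, u) = -2
n(a) = (-2 + a)/(2*a) (n(a) = (a - 2)/(a + a) = (-2 + a)/((2*a)) = (-2 + a)*(1/(2*a)) = (-2 + a)/(2*a))
x(v, c) = (4 + c)²/(4*(6 + c)²) (x(v, c) = ((-2 + (6 + c))/(2*(6 + c)))² = ((4 + c)/(2*(6 + c)))² = (4 + c)²/(4*(6 + c)²))
x((-7 - 7) - 6, -7) - 450 = (4 - 7)²/(4*(6 - 7)²) - 450 = (¼)*(-3)²/(-1)² - 450 = (¼)*9*1 - 450 = 9/4 - 450 = -1791/4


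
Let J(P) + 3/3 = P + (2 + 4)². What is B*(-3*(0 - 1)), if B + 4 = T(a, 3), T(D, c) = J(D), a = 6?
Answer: 111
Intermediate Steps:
J(P) = 35 + P (J(P) = -1 + (P + (2 + 4)²) = -1 + (P + 6²) = -1 + (P + 36) = -1 + (36 + P) = 35 + P)
T(D, c) = 35 + D
B = 37 (B = -4 + (35 + 6) = -4 + 41 = 37)
B*(-3*(0 - 1)) = 37*(-3*(0 - 1)) = 37*(-3*(-1)) = 37*3 = 111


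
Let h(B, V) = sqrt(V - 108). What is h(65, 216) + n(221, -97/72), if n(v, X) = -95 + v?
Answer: 126 + 6*sqrt(3) ≈ 136.39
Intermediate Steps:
h(B, V) = sqrt(-108 + V)
h(65, 216) + n(221, -97/72) = sqrt(-108 + 216) + (-95 + 221) = sqrt(108) + 126 = 6*sqrt(3) + 126 = 126 + 6*sqrt(3)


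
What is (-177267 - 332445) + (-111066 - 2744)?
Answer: -623522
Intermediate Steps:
(-177267 - 332445) + (-111066 - 2744) = -509712 - 113810 = -623522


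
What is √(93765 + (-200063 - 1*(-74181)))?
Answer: I*√32117 ≈ 179.21*I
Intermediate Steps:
√(93765 + (-200063 - 1*(-74181))) = √(93765 + (-200063 + 74181)) = √(93765 - 125882) = √(-32117) = I*√32117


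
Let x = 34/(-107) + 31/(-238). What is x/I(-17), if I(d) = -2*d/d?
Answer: 11409/50932 ≈ 0.22400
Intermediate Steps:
x = -11409/25466 (x = 34*(-1/107) + 31*(-1/238) = -34/107 - 31/238 = -11409/25466 ≈ -0.44801)
I(d) = -2 (I(d) = -2*1 = -2)
x/I(-17) = -11409/25466/(-2) = -11409/25466*(-½) = 11409/50932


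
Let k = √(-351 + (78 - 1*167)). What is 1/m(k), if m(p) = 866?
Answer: 1/866 ≈ 0.0011547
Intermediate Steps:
k = 2*I*√110 (k = √(-351 + (78 - 167)) = √(-351 - 89) = √(-440) = 2*I*√110 ≈ 20.976*I)
1/m(k) = 1/866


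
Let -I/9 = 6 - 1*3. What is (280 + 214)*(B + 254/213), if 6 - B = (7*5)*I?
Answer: 100191598/213 ≈ 4.7038e+5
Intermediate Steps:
I = -27 (I = -9*(6 - 1*3) = -9*(6 - 3) = -9*3 = -27)
B = 951 (B = 6 - 7*5*(-27) = 6 - 35*(-27) = 6 - 1*(-945) = 6 + 945 = 951)
(280 + 214)*(B + 254/213) = (280 + 214)*(951 + 254/213) = 494*(951 + 254*(1/213)) = 494*(951 + 254/213) = 494*(202817/213) = 100191598/213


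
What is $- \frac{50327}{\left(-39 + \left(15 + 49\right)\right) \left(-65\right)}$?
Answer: $\frac{50327}{1625} \approx 30.97$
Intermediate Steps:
$- \frac{50327}{\left(-39 + \left(15 + 49\right)\right) \left(-65\right)} = - \frac{50327}{\left(-39 + 64\right) \left(-65\right)} = - \frac{50327}{25 \left(-65\right)} = - \frac{50327}{-1625} = \left(-50327\right) \left(- \frac{1}{1625}\right) = \frac{50327}{1625}$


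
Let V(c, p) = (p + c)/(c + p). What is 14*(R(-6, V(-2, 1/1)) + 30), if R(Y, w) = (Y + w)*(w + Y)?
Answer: 770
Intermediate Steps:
V(c, p) = 1 (V(c, p) = (c + p)/(c + p) = 1)
R(Y, w) = (Y + w)**2 (R(Y, w) = (Y + w)*(Y + w) = (Y + w)**2)
14*(R(-6, V(-2, 1/1)) + 30) = 14*((-6 + 1)**2 + 30) = 14*((-5)**2 + 30) = 14*(25 + 30) = 14*55 = 770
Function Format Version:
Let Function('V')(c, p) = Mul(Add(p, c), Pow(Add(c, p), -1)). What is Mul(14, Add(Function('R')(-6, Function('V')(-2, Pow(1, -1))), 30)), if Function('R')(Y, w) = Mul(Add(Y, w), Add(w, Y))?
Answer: 770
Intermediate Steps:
Function('V')(c, p) = 1 (Function('V')(c, p) = Mul(Add(c, p), Pow(Add(c, p), -1)) = 1)
Function('R')(Y, w) = Pow(Add(Y, w), 2) (Function('R')(Y, w) = Mul(Add(Y, w), Add(Y, w)) = Pow(Add(Y, w), 2))
Mul(14, Add(Function('R')(-6, Function('V')(-2, Pow(1, -1))), 30)) = Mul(14, Add(Pow(Add(-6, 1), 2), 30)) = Mul(14, Add(Pow(-5, 2), 30)) = Mul(14, Add(25, 30)) = Mul(14, 55) = 770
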